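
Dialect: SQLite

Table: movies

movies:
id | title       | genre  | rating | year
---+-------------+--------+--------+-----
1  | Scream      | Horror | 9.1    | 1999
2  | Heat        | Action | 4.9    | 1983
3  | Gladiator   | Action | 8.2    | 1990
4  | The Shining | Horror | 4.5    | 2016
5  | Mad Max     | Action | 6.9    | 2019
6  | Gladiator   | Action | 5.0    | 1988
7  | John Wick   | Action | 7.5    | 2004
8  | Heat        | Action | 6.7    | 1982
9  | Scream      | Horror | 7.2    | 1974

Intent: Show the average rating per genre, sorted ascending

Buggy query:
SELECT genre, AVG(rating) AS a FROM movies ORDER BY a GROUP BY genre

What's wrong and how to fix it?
Bug: ORDER BY appears before GROUP BY; SQL clause order requires GROUP BY first

Fix: Move ORDER BY to the end, after GROUP BY

Corrected query:
SELECT genre, AVG(rating) AS a FROM movies GROUP BY genre ORDER BY a

Result:
genre  | a       
-------+---------
Action | 6.533333
Horror | 6.933333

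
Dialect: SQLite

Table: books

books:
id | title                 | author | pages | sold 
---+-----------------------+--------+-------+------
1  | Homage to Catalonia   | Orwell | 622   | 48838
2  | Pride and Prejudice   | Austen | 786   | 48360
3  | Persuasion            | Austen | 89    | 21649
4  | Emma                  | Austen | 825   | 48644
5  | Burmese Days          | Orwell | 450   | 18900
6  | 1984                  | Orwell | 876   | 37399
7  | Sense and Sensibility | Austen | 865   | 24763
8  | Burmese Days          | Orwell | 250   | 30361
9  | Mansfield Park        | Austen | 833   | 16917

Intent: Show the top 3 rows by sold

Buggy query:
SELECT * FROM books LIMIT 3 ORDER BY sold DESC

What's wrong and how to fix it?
Bug: ORDER BY cannot follow LIMIT; LIMIT is the final clause

Fix: Swap the clauses: ORDER BY first, then LIMIT

Corrected query:
SELECT * FROM books ORDER BY sold DESC LIMIT 3

Result:
id | title               | author | pages | sold 
---+---------------------+--------+-------+------
1  | Homage to Catalonia | Orwell | 622   | 48838
4  | Emma                | Austen | 825   | 48644
2  | Pride and Prejudice | Austen | 786   | 48360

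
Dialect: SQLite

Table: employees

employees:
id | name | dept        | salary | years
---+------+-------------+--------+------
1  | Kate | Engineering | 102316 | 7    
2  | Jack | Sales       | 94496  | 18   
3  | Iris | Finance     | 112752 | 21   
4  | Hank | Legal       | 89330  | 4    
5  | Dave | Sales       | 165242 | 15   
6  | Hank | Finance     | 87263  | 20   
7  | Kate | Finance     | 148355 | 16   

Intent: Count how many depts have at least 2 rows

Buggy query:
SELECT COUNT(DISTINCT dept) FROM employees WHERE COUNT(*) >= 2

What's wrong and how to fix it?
Bug: COUNT(*) cannot appear in WHERE; the per-group count doesn't exist yet

Fix: Use a subquery that GROUPs and filters with HAVING, then count its rows

Corrected query:
SELECT COUNT(*) FROM (SELECT dept FROM employees GROUP BY dept HAVING COUNT(*) >= 2)

Result:
COUNT(*)
--------
2       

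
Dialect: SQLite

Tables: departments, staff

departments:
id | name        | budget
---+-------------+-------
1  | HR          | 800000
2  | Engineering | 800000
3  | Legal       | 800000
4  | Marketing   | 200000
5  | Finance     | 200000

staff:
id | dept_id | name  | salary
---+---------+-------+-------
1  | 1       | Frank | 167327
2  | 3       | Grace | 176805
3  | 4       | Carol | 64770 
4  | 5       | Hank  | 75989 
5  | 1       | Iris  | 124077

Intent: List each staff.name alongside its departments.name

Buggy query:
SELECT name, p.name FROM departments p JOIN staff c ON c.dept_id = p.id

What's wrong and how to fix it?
Bug: 'name' exists in both joined tables, so the database can't tell which one is meant

Fix: Qualify the column with its table alias (c.name)

Corrected query:
SELECT c.name, p.name FROM departments p JOIN staff c ON c.dept_id = p.id

Result:
name  | name     
------+----------
Frank | HR       
Grace | Legal    
Carol | Marketing
Hank  | Finance  
Iris  | HR       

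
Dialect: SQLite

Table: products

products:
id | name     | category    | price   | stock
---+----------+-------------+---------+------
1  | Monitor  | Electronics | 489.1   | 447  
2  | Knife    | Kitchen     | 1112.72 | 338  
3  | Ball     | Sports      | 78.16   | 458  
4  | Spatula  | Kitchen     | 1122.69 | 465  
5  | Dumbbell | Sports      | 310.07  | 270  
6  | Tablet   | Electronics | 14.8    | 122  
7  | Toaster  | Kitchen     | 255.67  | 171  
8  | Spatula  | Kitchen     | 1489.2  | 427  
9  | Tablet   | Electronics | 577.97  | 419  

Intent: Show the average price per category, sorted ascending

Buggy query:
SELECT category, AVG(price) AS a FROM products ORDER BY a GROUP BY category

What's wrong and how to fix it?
Bug: ORDER BY appears before GROUP BY; SQL clause order requires GROUP BY first

Fix: Reorder: SELECT … FROM … GROUP BY … ORDER BY …

Corrected query:
SELECT category, AVG(price) AS a FROM products GROUP BY category ORDER BY a

Result:
category    | a         
------------+-----------
Sports      | 194.115   
Electronics | 360.623333
Kitchen     | 995.07    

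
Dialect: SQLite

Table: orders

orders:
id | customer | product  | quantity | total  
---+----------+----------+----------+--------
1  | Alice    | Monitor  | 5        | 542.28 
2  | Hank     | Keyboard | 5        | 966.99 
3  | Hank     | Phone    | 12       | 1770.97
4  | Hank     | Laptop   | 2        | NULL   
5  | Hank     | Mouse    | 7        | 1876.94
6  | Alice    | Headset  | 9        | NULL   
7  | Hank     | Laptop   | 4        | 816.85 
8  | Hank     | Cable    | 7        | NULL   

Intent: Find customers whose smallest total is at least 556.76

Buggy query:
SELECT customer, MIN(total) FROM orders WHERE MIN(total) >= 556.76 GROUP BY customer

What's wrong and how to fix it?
Bug: MIN() in WHERE is a misuse of aggregate

Fix: Use HAVING for the per-group MIN condition

Corrected query:
SELECT customer, MIN(total) FROM orders GROUP BY customer HAVING MIN(total) >= 556.76

Result:
customer | MIN(total)
---------+-----------
Hank     | 816.85    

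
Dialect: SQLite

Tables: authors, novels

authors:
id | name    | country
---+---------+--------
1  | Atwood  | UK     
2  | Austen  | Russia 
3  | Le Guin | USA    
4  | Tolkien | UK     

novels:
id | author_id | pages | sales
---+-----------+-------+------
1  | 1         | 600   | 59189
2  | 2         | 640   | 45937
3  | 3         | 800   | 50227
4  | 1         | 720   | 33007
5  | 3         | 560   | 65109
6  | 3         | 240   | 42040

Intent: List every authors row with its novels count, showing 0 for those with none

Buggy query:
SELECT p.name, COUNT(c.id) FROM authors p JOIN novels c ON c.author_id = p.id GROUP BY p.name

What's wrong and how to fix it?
Bug: INNER JOIN drops authors rows that have no matching novels rows

Fix: Switch to LEFT JOIN to retain unmatched parent rows

Corrected query:
SELECT p.name, COUNT(c.id) FROM authors p LEFT JOIN novels c ON c.author_id = p.id GROUP BY p.name

Result:
name    | COUNT(c.id)
--------+------------
Atwood  | 2          
Austen  | 1          
Le Guin | 3          
Tolkien | 0          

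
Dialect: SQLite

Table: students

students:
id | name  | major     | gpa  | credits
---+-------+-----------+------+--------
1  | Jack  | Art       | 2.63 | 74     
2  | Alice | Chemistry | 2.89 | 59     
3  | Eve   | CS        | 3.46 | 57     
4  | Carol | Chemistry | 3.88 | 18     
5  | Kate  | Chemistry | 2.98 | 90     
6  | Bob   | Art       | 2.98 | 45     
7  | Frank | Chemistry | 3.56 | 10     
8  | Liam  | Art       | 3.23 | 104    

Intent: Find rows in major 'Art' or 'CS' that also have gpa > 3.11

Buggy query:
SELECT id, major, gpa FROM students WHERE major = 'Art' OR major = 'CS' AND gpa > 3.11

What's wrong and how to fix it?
Bug: AND binds tighter than OR, so this parses as major = 'Art' OR (major = 'CS' AND gpa > 3.11)

Fix: Add parentheses around the OR so the AND applies to both alternatives

Corrected query:
SELECT id, major, gpa FROM students WHERE (major = 'Art' OR major = 'CS') AND gpa > 3.11

Result:
id | major | gpa 
---+-------+-----
3  | CS    | 3.46
8  | Art   | 3.23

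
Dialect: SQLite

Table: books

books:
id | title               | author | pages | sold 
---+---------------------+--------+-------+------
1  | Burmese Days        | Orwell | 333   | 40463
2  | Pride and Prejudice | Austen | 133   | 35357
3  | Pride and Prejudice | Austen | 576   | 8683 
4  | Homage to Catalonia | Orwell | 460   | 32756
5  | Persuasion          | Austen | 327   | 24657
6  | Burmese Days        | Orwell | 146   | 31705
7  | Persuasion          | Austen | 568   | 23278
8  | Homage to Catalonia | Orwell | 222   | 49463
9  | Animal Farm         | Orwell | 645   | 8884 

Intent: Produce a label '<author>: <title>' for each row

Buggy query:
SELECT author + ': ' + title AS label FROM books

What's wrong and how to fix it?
Bug: SQLite uses || for string concatenation; + coerces text to numbers (yielding 0)

Fix: Use the || operator for string concatenation

Corrected query:
SELECT author || ': ' || title AS label FROM books

Result:
label                      
---------------------------
Orwell: Burmese Days       
Austen: Pride and Prejudice
Austen: Pride and Prejudice
Orwell: Homage to Catalonia
Austen: Persuasion         
Orwell: Burmese Days       
Austen: Persuasion         
Orwell: Homage to Catalonia
Orwell: Animal Farm        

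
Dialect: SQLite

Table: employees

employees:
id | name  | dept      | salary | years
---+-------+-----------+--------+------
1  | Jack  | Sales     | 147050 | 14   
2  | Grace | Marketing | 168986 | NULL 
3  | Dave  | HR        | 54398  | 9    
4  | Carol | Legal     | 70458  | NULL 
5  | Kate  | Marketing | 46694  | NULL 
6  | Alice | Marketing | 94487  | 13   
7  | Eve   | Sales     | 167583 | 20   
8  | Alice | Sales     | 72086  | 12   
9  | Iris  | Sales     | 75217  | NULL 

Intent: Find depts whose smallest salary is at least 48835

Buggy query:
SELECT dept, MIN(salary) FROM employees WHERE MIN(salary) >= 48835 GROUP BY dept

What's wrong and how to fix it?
Bug: Aggregates like MIN are computed per group after WHERE runs

Fix: Replace WHERE with HAVING after the GROUP BY

Corrected query:
SELECT dept, MIN(salary) FROM employees GROUP BY dept HAVING MIN(salary) >= 48835

Result:
dept  | MIN(salary)
------+------------
HR    | 54398      
Legal | 70458      
Sales | 72086      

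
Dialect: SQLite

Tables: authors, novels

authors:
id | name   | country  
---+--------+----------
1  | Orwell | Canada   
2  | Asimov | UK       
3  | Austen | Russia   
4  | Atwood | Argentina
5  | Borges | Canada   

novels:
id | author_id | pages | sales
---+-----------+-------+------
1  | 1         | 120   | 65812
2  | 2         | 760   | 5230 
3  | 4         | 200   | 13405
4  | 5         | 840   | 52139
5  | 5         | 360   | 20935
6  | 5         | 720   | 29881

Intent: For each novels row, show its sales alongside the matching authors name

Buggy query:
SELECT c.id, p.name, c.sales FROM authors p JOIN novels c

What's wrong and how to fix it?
Bug: Missing join condition: each novels row is matched to all authors rows instead of just its own

Fix: Add ON c.author_id = p.id to the JOIN

Corrected query:
SELECT c.id, p.name, c.sales FROM authors p JOIN novels c ON c.author_id = p.id

Result:
id | name   | sales
---+--------+------
1  | Orwell | 65812
2  | Asimov | 5230 
3  | Atwood | 13405
4  | Borges | 52139
5  | Borges | 20935
6  | Borges | 29881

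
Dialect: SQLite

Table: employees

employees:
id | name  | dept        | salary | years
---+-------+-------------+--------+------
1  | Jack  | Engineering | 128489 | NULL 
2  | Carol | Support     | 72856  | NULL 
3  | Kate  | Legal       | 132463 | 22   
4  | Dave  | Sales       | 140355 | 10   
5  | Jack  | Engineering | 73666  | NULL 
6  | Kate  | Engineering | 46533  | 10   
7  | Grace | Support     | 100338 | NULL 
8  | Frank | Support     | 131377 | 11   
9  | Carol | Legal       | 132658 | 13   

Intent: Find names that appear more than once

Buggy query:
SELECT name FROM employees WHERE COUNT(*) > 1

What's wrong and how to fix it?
Bug: COUNT(*) is an aggregate and cannot be used in WHERE

Fix: GROUP BY name, then filter groups with HAVING COUNT(*) > 1

Corrected query:
SELECT name FROM employees GROUP BY name HAVING COUNT(*) > 1

Result:
name 
-----
Carol
Jack 
Kate 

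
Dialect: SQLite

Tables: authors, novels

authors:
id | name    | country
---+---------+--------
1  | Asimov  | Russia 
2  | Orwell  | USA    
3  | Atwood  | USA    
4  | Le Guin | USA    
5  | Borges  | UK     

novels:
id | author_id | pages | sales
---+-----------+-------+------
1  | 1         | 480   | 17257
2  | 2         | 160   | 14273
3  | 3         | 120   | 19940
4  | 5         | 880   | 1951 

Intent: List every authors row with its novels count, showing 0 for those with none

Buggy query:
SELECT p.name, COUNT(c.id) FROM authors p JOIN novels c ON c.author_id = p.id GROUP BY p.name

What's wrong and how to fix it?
Bug: INNER JOIN drops authors rows that have no matching novels rows

Fix: Use LEFT JOIN so parents without children still appear (COUNT(c.id) gives 0)

Corrected query:
SELECT p.name, COUNT(c.id) FROM authors p LEFT JOIN novels c ON c.author_id = p.id GROUP BY p.name

Result:
name    | COUNT(c.id)
--------+------------
Asimov  | 1          
Atwood  | 1          
Borges  | 1          
Le Guin | 0          
Orwell  | 1          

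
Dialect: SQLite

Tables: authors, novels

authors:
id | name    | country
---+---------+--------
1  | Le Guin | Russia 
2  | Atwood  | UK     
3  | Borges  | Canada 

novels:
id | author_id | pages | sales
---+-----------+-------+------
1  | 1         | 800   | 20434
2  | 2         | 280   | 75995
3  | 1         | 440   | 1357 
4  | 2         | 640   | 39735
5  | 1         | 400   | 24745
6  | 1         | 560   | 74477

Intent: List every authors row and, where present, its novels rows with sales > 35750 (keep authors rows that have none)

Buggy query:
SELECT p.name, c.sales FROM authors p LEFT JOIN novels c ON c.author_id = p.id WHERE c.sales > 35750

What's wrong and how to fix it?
Bug: A WHERE condition on the right-hand table after LEFT JOIN drops unmatched parents

Fix: Move the right-table condition into the ON clause so unmatched parents are kept

Corrected query:
SELECT p.name, c.sales FROM authors p LEFT JOIN novels c ON c.author_id = p.id AND c.sales > 35750

Result:
name    | sales
--------+------
Le Guin | 74477
Atwood  | 39735
Atwood  | 75995
Borges  | NULL 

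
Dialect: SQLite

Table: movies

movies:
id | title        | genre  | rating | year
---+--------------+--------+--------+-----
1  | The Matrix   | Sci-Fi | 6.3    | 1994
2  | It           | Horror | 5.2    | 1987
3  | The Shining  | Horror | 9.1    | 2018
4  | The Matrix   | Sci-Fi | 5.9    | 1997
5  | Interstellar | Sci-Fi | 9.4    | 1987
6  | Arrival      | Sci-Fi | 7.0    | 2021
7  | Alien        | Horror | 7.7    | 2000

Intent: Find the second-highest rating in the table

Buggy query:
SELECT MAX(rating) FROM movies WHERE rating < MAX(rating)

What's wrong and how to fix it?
Bug: MAX(rating) on the right of the comparison is an aggregate-in-WHERE error

Fix: Put the inner MAX in a scalar subquery

Corrected query:
SELECT MAX(rating) FROM movies WHERE rating < (SELECT MAX(rating) FROM movies)

Result:
MAX(rating)
-----------
9.1        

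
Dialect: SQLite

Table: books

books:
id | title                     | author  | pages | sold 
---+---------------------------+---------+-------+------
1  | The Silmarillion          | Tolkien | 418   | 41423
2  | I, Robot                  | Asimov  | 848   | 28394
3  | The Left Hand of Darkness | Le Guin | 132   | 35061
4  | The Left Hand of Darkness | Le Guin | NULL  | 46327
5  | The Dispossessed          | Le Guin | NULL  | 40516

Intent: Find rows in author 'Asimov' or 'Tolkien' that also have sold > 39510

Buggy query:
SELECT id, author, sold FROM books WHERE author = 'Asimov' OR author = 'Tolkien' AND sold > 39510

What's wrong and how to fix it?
Bug: AND binds tighter than OR, so this parses as author = 'Asimov' OR (author = 'Tolkien' AND sold > 39510)

Fix: Add parentheses around the OR so the AND applies to both alternatives

Corrected query:
SELECT id, author, sold FROM books WHERE (author = 'Asimov' OR author = 'Tolkien') AND sold > 39510

Result:
id | author  | sold 
---+---------+------
1  | Tolkien | 41423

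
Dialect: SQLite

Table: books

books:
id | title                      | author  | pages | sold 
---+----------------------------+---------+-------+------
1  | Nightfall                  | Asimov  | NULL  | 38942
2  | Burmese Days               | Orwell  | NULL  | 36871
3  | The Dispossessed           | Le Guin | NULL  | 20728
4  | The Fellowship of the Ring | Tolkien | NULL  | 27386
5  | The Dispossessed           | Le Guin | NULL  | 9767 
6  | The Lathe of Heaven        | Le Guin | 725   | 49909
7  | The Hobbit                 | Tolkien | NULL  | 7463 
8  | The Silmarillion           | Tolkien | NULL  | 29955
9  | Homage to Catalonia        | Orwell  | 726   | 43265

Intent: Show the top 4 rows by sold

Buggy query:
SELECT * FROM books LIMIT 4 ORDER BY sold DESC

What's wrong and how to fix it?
Bug: LIMIT must come after ORDER BY

Fix: Sort with ORDER BY, then apply LIMIT

Corrected query:
SELECT * FROM books ORDER BY sold DESC LIMIT 4

Result:
id | title               | author  | pages | sold 
---+---------------------+---------+-------+------
6  | The Lathe of Heaven | Le Guin | 725   | 49909
9  | Homage to Catalonia | Orwell  | 726   | 43265
1  | Nightfall           | Asimov  | NULL  | 38942
2  | Burmese Days        | Orwell  | NULL  | 36871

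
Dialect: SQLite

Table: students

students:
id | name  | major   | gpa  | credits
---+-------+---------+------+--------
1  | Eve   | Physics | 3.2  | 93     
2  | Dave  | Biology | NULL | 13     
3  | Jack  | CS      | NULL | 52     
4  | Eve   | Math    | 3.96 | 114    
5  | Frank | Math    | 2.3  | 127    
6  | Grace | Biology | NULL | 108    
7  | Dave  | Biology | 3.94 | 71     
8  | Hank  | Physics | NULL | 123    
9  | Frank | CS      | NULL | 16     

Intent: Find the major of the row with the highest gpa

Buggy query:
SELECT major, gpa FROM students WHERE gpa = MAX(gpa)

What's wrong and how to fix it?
Bug: WHERE is evaluated per row; an aggregate over the whole table isn't defined there

Fix: Use a subquery: WHERE gpa = (SELECT MAX(gpa) FROM students)

Corrected query:
SELECT major, gpa FROM students WHERE gpa = (SELECT MAX(gpa) FROM students)

Result:
major | gpa 
------+-----
Math  | 3.96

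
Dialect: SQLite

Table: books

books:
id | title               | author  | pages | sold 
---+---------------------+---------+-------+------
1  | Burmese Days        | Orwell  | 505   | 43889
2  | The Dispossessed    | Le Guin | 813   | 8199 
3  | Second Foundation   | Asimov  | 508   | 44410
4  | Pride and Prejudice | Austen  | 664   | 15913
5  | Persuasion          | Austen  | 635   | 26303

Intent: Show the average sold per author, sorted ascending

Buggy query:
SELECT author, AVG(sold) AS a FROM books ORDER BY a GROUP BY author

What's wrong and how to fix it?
Bug: GROUP BY must precede ORDER BY

Fix: Reorder: SELECT … FROM … GROUP BY … ORDER BY …

Corrected query:
SELECT author, AVG(sold) AS a FROM books GROUP BY author ORDER BY a

Result:
author  | a    
--------+------
Le Guin | 8199 
Austen  | 21108
Orwell  | 43889
Asimov  | 44410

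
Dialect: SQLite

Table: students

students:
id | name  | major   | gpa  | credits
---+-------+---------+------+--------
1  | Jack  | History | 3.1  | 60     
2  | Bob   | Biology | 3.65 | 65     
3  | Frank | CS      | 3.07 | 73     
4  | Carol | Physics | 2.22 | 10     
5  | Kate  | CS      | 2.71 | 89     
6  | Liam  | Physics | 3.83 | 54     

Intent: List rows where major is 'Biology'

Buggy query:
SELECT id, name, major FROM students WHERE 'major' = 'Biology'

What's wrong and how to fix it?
Bug: 'major' in single quotes is a string literal, not the column; the comparison is literal-vs-literal and never true

Fix: Remove the quotes around the column name (or use double quotes for an identifier)

Corrected query:
SELECT id, name, major FROM students WHERE major = 'Biology'

Result:
id | name | major  
---+------+--------
2  | Bob  | Biology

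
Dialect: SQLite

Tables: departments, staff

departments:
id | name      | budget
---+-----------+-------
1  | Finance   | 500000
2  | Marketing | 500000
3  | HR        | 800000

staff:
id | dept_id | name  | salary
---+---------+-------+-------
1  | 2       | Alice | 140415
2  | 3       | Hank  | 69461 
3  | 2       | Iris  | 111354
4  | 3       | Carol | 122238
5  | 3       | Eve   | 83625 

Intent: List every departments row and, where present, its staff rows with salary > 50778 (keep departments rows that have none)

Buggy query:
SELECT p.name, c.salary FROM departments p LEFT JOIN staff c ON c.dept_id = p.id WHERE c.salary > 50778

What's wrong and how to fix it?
Bug: Filtering c.salary in WHERE discards the NULL rows produced by LEFT JOIN, turning it into an inner join

Fix: Put 'c.salary > 50778' in the JOIN's ON clause instead of WHERE

Corrected query:
SELECT p.name, c.salary FROM departments p LEFT JOIN staff c ON c.dept_id = p.id AND c.salary > 50778

Result:
name      | salary
----------+-------
Finance   | NULL  
Marketing | 111354
Marketing | 140415
HR        | 69461 
HR        | 83625 
HR        | 122238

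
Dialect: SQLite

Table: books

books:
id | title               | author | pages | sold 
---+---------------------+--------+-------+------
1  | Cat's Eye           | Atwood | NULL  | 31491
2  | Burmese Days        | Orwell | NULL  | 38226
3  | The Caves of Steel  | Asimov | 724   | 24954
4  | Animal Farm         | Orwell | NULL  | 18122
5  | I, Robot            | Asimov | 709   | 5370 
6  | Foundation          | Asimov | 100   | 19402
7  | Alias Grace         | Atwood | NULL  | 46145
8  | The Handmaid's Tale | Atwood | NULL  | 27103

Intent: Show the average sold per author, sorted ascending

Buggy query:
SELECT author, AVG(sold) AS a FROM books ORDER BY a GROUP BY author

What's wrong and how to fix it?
Bug: GROUP BY must precede ORDER BY

Fix: Reorder: SELECT … FROM … GROUP BY … ORDER BY …

Corrected query:
SELECT author, AVG(sold) AS a FROM books GROUP BY author ORDER BY a

Result:
author | a           
-------+-------------
Asimov | 16575.333333
Orwell | 28174       
Atwood | 34913       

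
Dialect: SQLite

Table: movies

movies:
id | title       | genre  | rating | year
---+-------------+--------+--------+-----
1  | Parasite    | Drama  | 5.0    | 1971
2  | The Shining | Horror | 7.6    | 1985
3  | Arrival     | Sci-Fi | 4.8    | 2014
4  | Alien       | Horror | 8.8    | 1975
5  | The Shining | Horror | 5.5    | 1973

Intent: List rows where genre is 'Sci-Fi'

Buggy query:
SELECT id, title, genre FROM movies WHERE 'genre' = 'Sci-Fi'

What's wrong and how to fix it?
Bug: Single quotes denote string literals in SQL; the column name is being compared as a constant string

Fix: Reference the column as genre without single quotes

Corrected query:
SELECT id, title, genre FROM movies WHERE genre = 'Sci-Fi'

Result:
id | title   | genre 
---+---------+-------
3  | Arrival | Sci-Fi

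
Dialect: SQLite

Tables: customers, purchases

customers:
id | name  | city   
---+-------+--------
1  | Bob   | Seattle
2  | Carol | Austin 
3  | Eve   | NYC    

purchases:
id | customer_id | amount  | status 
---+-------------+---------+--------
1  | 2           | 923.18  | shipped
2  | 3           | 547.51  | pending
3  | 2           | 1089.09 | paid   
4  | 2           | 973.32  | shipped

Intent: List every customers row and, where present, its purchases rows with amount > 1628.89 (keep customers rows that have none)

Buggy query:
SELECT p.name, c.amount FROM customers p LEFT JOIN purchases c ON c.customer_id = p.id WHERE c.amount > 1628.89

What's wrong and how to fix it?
Bug: Filtering c.amount in WHERE discards the NULL rows produced by LEFT JOIN, turning it into an inner join

Fix: Put 'c.amount > 1628.89' in the JOIN's ON clause instead of WHERE

Corrected query:
SELECT p.name, c.amount FROM customers p LEFT JOIN purchases c ON c.customer_id = p.id AND c.amount > 1628.89

Result:
name  | amount
------+-------
Bob   | NULL  
Carol | NULL  
Eve   | NULL  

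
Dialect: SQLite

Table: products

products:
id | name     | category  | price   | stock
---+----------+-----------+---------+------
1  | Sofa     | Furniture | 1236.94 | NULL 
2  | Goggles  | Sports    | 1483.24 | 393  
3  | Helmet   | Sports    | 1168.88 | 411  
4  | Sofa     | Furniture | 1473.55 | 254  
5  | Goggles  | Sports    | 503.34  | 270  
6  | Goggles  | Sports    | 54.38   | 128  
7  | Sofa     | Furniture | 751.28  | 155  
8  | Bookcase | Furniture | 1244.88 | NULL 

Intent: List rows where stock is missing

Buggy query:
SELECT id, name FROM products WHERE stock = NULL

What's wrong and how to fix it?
Bug: '= NULL' is always unknown in SQL three-valued logic, so no rows match

Fix: Use IS NULL to test for NULL

Corrected query:
SELECT id, name FROM products WHERE stock IS NULL

Result:
id | name    
---+---------
1  | Sofa    
8  | Bookcase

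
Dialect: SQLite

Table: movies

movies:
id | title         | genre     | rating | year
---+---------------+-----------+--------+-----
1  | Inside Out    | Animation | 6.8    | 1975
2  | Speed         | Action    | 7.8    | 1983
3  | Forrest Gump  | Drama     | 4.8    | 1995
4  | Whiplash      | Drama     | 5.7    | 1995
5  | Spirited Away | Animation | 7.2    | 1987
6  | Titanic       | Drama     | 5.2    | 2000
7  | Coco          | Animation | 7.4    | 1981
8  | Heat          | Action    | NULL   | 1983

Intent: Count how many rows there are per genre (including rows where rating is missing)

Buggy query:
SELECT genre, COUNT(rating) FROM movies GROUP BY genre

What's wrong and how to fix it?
Bug: COUNT(rating) skips NULLs, so groups with missing rating are undercounted

Fix: Replace COUNT(rating) with COUNT(*)

Corrected query:
SELECT genre, COUNT(*) FROM movies GROUP BY genre

Result:
genre     | COUNT(*)
----------+---------
Action    | 2       
Animation | 3       
Drama     | 3       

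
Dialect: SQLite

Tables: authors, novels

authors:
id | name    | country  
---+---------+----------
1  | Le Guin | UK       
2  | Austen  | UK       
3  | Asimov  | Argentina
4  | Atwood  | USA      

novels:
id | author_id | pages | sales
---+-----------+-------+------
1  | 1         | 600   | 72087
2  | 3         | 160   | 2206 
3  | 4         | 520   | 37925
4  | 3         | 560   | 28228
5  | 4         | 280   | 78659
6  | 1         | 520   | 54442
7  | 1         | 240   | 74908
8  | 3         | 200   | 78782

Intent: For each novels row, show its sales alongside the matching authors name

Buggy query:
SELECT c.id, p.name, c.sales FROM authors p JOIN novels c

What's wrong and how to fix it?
Bug: JOIN with no ON clause produces a cartesian product; every novels row pairs with every authors row

Fix: Add ON c.author_id = p.id to the JOIN

Corrected query:
SELECT c.id, p.name, c.sales FROM authors p JOIN novels c ON c.author_id = p.id

Result:
id | name    | sales
---+---------+------
1  | Le Guin | 72087
2  | Asimov  | 2206 
3  | Atwood  | 37925
4  | Asimov  | 28228
5  | Atwood  | 78659
6  | Le Guin | 54442
7  | Le Guin | 74908
8  | Asimov  | 78782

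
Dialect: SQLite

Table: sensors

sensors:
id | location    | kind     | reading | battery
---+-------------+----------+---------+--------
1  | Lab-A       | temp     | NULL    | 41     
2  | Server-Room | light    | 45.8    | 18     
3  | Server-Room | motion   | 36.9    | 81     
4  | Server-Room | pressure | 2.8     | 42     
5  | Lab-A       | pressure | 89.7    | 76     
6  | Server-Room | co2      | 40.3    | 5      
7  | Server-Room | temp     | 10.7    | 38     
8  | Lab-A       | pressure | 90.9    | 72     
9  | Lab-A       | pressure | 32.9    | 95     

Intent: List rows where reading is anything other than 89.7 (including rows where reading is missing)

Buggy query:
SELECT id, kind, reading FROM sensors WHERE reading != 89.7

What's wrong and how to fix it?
Bug: 'reading != 89.7' is unknown when reading is NULL, so NULL rows are silently excluded

Fix: Add an explicit OR reading IS NULL to include the missing-value rows

Corrected query:
SELECT id, kind, reading FROM sensors WHERE reading != 89.7 OR reading IS NULL

Result:
id | kind     | reading
---+----------+--------
1  | temp     | NULL   
2  | light    | 45.8   
3  | motion   | 36.9   
4  | pressure | 2.8    
6  | co2      | 40.3   
7  | temp     | 10.7   
8  | pressure | 90.9   
9  | pressure | 32.9   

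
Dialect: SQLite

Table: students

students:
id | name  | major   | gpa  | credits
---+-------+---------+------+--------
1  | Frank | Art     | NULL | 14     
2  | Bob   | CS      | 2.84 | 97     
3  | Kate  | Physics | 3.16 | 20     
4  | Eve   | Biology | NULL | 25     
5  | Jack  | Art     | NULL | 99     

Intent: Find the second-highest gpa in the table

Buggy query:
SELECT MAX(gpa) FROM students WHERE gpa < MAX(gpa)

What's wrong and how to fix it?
Bug: The inner MAX is an aggregate inside WHERE, which is not allowed

Fix: Compute the overall MAX in a subquery, then take MAX of rows below it

Corrected query:
SELECT MAX(gpa) FROM students WHERE gpa < (SELECT MAX(gpa) FROM students)

Result:
MAX(gpa)
--------
2.84    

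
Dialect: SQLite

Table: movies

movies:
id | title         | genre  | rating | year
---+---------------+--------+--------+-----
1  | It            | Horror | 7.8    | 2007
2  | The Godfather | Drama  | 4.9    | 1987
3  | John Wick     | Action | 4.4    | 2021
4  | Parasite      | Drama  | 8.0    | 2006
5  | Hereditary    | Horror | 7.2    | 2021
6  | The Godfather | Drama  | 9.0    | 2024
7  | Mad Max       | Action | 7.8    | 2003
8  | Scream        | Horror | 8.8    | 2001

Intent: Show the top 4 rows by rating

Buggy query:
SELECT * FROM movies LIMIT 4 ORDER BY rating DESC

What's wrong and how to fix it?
Bug: ORDER BY cannot follow LIMIT; LIMIT is the final clause

Fix: Swap the clauses: ORDER BY first, then LIMIT

Corrected query:
SELECT * FROM movies ORDER BY rating DESC LIMIT 4

Result:
id | title         | genre  | rating | year
---+---------------+--------+--------+-----
6  | The Godfather | Drama  | 9      | 2024
8  | Scream        | Horror | 8.8    | 2001
4  | Parasite      | Drama  | 8      | 2006
1  | It            | Horror | 7.8    | 2007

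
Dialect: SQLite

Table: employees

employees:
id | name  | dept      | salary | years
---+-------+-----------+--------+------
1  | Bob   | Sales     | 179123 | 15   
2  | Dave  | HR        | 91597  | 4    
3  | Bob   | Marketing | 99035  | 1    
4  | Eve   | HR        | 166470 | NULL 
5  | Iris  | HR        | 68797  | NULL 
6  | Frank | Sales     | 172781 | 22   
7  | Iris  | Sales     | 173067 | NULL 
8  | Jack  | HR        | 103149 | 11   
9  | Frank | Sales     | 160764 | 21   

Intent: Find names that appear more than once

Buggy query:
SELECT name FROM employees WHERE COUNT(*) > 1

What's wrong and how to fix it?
Bug: COUNT(*) is an aggregate and cannot be used in WHERE

Fix: GROUP BY name, then filter groups with HAVING COUNT(*) > 1

Corrected query:
SELECT name FROM employees GROUP BY name HAVING COUNT(*) > 1

Result:
name 
-----
Bob  
Frank
Iris 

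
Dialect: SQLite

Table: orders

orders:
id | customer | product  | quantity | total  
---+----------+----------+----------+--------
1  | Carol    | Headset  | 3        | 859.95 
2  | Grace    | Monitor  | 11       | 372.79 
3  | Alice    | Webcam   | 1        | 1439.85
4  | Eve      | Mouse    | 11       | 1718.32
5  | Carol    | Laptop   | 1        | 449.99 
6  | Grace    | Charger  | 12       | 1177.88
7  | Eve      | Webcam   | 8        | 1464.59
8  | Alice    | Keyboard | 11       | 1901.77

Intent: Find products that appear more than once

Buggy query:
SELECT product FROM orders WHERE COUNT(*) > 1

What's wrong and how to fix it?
Bug: WHERE can't reference COUNT(*); aggregates are computed after WHERE

Fix: GROUP BY product, then filter groups with HAVING COUNT(*) > 1

Corrected query:
SELECT product FROM orders GROUP BY product HAVING COUNT(*) > 1

Result:
product
-------
Webcam 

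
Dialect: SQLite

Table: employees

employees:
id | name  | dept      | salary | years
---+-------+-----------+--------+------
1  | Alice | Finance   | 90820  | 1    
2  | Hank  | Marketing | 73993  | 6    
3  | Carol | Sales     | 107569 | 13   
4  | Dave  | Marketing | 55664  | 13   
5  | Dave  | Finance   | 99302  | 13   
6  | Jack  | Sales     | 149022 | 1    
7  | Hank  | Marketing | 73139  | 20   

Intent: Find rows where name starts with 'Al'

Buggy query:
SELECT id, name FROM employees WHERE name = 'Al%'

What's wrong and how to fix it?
Bug: '=' compares the literal string including the % character; pattern matching needs LIKE

Fix: Replace '=' with LIKE so 'Al%' is treated as a pattern

Corrected query:
SELECT id, name FROM employees WHERE name LIKE 'Al%'

Result:
id | name 
---+------
1  | Alice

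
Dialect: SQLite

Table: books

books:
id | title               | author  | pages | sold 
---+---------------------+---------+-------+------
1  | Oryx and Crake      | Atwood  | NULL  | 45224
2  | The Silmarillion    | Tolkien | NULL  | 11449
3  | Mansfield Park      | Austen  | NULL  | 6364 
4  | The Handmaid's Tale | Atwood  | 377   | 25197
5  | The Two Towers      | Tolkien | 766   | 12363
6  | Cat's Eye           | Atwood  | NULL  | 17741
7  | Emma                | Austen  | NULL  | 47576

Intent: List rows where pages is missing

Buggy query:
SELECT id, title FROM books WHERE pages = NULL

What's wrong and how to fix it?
Bug: Comparing to NULL with '=' never matches; NULL = NULL is unknown, not true

Fix: Replace '= NULL' with 'IS NULL'

Corrected query:
SELECT id, title FROM books WHERE pages IS NULL

Result:
id | title           
---+-----------------
1  | Oryx and Crake  
2  | The Silmarillion
3  | Mansfield Park  
6  | Cat's Eye       
7  | Emma            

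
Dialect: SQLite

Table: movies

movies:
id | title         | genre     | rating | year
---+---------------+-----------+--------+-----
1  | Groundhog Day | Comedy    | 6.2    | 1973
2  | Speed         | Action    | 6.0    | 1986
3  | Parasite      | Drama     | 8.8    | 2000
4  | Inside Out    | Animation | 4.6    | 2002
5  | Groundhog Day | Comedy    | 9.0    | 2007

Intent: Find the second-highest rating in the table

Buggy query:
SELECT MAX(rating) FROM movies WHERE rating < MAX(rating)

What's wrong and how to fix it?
Bug: The inner MAX is an aggregate inside WHERE, which is not allowed

Fix: Put the inner MAX in a scalar subquery

Corrected query:
SELECT MAX(rating) FROM movies WHERE rating < (SELECT MAX(rating) FROM movies)

Result:
MAX(rating)
-----------
8.8        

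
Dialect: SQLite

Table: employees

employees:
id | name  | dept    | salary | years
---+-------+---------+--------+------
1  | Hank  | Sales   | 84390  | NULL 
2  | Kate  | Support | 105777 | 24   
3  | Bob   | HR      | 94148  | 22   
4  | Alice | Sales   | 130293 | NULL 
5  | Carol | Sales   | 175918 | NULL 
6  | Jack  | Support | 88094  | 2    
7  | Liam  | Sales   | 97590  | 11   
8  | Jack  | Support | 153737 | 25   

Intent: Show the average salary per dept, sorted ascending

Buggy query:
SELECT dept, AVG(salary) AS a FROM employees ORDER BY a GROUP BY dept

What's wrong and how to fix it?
Bug: ORDER BY appears before GROUP BY; SQL clause order requires GROUP BY first

Fix: Reorder: SELECT … FROM … GROUP BY … ORDER BY …

Corrected query:
SELECT dept, AVG(salary) AS a FROM employees GROUP BY dept ORDER BY a

Result:
dept    | a            
--------+--------------
HR      | 94148        
Support | 115869.333333
Sales   | 122047.75    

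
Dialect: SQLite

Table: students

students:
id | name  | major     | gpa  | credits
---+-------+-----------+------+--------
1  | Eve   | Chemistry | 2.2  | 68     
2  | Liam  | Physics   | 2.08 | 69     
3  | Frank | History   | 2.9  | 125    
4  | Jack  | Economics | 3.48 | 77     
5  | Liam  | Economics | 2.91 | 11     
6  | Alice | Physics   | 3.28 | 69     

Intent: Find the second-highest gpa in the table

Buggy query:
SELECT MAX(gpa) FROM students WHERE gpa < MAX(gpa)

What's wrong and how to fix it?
Bug: The inner MAX is an aggregate inside WHERE, which is not allowed

Fix: Compute the overall MAX in a subquery, then take MAX of rows below it

Corrected query:
SELECT MAX(gpa) FROM students WHERE gpa < (SELECT MAX(gpa) FROM students)

Result:
MAX(gpa)
--------
3.28    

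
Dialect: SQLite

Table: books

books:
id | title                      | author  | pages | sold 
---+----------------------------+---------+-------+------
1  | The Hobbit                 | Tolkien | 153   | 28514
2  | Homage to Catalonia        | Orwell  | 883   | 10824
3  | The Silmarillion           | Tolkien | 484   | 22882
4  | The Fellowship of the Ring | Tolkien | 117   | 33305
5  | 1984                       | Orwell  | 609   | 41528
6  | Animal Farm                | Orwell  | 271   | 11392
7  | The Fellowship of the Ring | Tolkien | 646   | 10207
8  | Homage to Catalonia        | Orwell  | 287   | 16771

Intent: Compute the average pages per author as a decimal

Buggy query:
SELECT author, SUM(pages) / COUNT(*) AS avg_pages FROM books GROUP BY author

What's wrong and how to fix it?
Bug: Both operands are integers, so '/' performs integer division and truncates

Fix: Cast one side to REAL so the division keeps the fractional part

Corrected query:
SELECT author, SUM(pages) * 1.0 / COUNT(*) AS avg_pages FROM books GROUP BY author

Result:
author  | avg_pages
--------+----------
Orwell  | 512.5    
Tolkien | 350      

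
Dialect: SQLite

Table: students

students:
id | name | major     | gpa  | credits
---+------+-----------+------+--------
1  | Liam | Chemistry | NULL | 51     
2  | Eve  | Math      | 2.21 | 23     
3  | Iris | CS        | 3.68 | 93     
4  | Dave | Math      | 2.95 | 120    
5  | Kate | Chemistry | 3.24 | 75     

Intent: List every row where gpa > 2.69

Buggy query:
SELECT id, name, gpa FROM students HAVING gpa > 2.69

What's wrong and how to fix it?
Bug: This is a non-aggregate query (no GROUP BY, no aggregates), so in SQLite the HAVING clause is invalid here; a row-level condition belongs in WHERE

Fix: Use WHERE for row-level filtering

Corrected query:
SELECT id, name, gpa FROM students WHERE gpa > 2.69

Result:
id | name | gpa 
---+------+-----
3  | Iris | 3.68
4  | Dave | 2.95
5  | Kate | 3.24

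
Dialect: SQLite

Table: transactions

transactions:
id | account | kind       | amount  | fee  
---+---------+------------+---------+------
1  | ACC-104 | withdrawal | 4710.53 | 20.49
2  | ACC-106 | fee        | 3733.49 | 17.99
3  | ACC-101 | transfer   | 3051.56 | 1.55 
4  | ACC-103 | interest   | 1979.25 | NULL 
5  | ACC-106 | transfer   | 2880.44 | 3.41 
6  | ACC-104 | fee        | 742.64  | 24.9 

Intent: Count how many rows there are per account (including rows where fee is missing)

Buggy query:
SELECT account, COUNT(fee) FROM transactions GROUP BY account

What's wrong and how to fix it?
Bug: COUNT(column) counts non-NULL values only; rows with NULL fee aren't counted

Fix: Use COUNT(*) to count all rows regardless of NULL

Corrected query:
SELECT account, COUNT(*) FROM transactions GROUP BY account

Result:
account | COUNT(*)
--------+---------
ACC-101 | 1       
ACC-103 | 1       
ACC-104 | 2       
ACC-106 | 2       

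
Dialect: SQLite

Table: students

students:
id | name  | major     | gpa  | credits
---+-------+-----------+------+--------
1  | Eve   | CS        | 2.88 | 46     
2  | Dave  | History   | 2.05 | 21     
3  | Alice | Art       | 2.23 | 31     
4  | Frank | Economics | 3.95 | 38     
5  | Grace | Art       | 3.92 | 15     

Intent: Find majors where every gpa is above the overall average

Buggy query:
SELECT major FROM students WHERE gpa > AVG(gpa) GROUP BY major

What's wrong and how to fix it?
Bug: AVG() is an aggregate; it can't sit directly in WHERE

Fix: Compute the overall average in a scalar subquery and compare each group's MIN against it in HAVING

Corrected query:
SELECT major FROM students GROUP BY major HAVING MIN(gpa) > (SELECT AVG(gpa) FROM students)

Result:
major    
---------
Economics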